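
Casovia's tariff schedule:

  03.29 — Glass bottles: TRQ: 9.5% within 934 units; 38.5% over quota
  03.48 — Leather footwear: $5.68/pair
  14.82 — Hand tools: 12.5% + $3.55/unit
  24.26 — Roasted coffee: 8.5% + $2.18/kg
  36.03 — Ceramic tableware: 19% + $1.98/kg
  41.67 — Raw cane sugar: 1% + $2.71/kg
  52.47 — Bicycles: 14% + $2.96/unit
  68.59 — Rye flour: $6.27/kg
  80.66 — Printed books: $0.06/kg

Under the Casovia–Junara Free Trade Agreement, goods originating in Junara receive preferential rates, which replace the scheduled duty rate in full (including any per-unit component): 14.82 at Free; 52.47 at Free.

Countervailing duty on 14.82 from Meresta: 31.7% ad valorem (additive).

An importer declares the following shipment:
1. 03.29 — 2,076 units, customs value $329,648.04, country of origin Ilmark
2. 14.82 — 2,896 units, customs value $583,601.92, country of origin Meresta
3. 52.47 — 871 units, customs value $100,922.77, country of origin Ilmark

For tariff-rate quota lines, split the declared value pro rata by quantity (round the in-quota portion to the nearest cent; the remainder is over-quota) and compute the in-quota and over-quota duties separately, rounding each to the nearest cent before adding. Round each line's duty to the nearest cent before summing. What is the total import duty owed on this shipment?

$368,844.84

Line 1 (03.29, Ilmark, 2,076 units, $329,648.04):
Code 03.29 is under a tariff-rate quota (threshold 934 units). In-quota: 934 units at 9.5%; over-quota: 1,142 units at 38.5%.
Pro-rata value split: in-quota = $329,648.04 × 934/2,076 = $148,309.86; over-quota = $329,648.04 − $148,309.86 = $181,338.18.
In-quota duty = $148,309.86 × 9.5% = $14,089.44. Over-quota duty = $181,338.18 × 38.5% = $69,815.20.
Line duty = $14,089.44 + $69,815.20 = $83,904.64.
Line 2 (14.82, Meresta, 2,896 units, $583,601.92):
Base rate for 14.82 is 12.5% + $3.55/unit.
14.82 has an FTA preferential rate, but origin Meresta is not Junara; base rate stands.
Additional duty on 14.82 from Meresta: +31.7%. Applied ad valorem rate: 12.5% + 31.7% = 44.2%.
Duty = $583,601.92 × 44.2% + 2,896 × $3.55 = $268,232.85.
Line 3 (52.47, Ilmark, 871 units, $100,922.77):
Base rate for 52.47 is 14% + $2.96/unit.
52.47 has an FTA preferential rate, but origin Ilmark is not Junara; base rate stands.
Duty = $100,922.77 × 14% + 871 × $2.96 = $16,707.35.
Total = $83,904.64 + $268,232.85 + $16,707.35 = $368,844.84.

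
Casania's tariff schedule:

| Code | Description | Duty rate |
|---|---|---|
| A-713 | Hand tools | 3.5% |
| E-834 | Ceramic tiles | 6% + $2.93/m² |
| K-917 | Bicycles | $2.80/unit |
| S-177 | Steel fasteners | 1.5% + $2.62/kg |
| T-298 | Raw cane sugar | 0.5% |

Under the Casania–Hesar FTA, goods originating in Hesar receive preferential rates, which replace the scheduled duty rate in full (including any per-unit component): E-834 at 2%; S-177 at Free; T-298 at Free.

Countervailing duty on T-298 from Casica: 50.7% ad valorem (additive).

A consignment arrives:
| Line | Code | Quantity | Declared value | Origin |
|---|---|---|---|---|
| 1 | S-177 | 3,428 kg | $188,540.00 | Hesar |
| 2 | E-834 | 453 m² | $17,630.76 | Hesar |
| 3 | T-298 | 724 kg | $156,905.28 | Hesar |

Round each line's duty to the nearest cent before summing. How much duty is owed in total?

$352.62

Line 1 (S-177, Hesar, 3,428 kg, $188,540.00):
Base rate for S-177 is 1.5% + $2.62/kg.
Origin Hesar qualifies under the Casania–Hesar agreement and S-177 is covered: preferential rate Free applies instead.
Duty = $188,540.00 × 0% = $0.00.
Line 2 (E-834, Hesar, 453 m², $17,630.76):
Base rate for E-834 is 6% + $2.93/m².
Origin Hesar qualifies under the Casania–Hesar agreement and E-834 is covered: preferential rate 2% applies instead.
Duty = $17,630.76 × 2% = $352.62.
Line 3 (T-298, Hesar, 724 kg, $156,905.28):
Base rate for T-298 is 0.5%.
Origin Hesar qualifies under the Casania–Hesar agreement and T-298 is covered: preferential rate Free applies instead.
The additional-duty order on T-298 targets Casica, not Hesar; it does not apply.
Duty = $156,905.28 × 0% = $0.00.
Total = $0.00 + $352.62 + $0.00 = $352.62.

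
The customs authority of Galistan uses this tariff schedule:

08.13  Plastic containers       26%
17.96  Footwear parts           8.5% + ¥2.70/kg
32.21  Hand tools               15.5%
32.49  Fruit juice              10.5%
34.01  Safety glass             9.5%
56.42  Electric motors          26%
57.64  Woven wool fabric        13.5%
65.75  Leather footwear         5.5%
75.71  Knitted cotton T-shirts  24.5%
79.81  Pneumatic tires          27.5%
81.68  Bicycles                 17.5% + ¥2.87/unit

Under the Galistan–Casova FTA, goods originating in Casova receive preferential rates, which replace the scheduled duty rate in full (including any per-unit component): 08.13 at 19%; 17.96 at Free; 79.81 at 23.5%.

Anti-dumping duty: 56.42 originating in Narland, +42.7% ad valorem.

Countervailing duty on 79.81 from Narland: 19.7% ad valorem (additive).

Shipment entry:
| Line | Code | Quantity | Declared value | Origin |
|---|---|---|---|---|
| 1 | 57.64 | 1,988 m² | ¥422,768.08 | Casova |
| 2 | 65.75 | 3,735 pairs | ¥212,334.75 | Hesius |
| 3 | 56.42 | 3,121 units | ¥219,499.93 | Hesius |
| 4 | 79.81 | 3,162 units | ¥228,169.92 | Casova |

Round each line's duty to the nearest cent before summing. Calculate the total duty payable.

¥179,442.01

Line 1 (57.64, Casova, 1,988 m², ¥422,768.08):
Base rate for 57.64 is 13.5%.
Origin Casova is the FTA partner but 57.64 is not on the preference list; base rate stands.
Duty = ¥422,768.08 × 13.5% = ¥57,073.69.
Line 2 (65.75, Hesius, 3,735 pairs, ¥212,334.75):
Base rate for 65.75 is 5.5%.
Duty = ¥212,334.75 × 5.5% = ¥11,678.41.
Line 3 (56.42, Hesius, 3,121 units, ¥219,499.93):
Base rate for 56.42 is 26%.
The additional-duty order on 56.42 targets Narland, not Hesius; it does not apply.
Duty = ¥219,499.93 × 26% = ¥57,069.98.
Line 4 (79.81, Casova, 3,162 units, ¥228,169.92):
Base rate for 79.81 is 27.5%.
Origin Casova qualifies under the Galistan–Casova agreement and 79.81 is covered: preferential rate 23.5% applies instead.
The additional-duty order on 79.81 targets Narland, not Casova; it does not apply.
Duty = ¥228,169.92 × 23.5% = ¥53,619.93.
Total = ¥57,073.69 + ¥11,678.41 + ¥57,069.98 + ¥53,619.93 = ¥179,442.01.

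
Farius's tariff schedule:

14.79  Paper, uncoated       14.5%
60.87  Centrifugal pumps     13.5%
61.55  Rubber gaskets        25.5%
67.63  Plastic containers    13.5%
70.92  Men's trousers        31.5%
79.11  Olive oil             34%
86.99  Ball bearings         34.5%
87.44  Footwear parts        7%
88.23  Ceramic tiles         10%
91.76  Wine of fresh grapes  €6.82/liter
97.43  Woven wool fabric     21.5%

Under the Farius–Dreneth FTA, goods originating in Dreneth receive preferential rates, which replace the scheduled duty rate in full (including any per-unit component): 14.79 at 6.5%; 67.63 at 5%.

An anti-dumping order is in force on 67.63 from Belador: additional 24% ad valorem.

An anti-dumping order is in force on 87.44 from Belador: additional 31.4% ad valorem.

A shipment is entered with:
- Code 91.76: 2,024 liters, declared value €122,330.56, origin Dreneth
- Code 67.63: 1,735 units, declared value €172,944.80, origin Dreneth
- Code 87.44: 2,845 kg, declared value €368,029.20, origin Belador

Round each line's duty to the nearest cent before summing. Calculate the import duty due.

€163,774.13

Line 1 (91.76, Dreneth, 2,024 liters, €122,330.56):
Base rate for 91.76 is €6.82/liter.
Origin Dreneth is the FTA partner but 91.76 is not on the preference list; base rate stands.
Duty = 2,024 × €6.82 = €13,803.68.
Line 2 (67.63, Dreneth, 1,735 units, €172,944.80):
Base rate for 67.63 is 13.5%.
Origin Dreneth qualifies under the Farius–Dreneth agreement and 67.63 is covered: preferential rate 5% applies instead.
The additional-duty order on 67.63 targets Belador, not Dreneth; it does not apply.
Duty = €172,944.80 × 5% = €8,647.24.
Line 3 (87.44, Belador, 2,845 kg, €368,029.20):
Base rate for 87.44 is 7%.
Additional duty on 87.44 from Belador: +31.4%. Applied ad valorem rate: 7% + 31.4% = 38.4%.
Duty = €368,029.20 × 38.4% = €141,323.21.
Total = €13,803.68 + €8,647.24 + €141,323.21 = €163,774.13.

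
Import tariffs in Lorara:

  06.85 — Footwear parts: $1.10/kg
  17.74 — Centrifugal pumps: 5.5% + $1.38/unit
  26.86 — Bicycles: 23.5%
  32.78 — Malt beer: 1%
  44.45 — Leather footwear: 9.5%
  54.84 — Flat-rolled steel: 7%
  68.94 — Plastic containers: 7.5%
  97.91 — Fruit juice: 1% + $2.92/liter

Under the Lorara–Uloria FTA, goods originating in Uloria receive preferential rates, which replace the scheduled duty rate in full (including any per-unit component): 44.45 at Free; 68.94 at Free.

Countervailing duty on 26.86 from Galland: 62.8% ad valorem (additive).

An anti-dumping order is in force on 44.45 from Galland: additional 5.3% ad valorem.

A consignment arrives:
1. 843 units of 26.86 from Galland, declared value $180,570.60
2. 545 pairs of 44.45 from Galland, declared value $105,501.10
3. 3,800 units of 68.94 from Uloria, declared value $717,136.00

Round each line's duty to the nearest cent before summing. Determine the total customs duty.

$171,446.59

Line 1 (26.86, Galland, 843 units, $180,570.60):
Base rate for 26.86 is 23.5%.
Additional duty on 26.86 from Galland: +62.8%. Applied ad valorem rate: 23.5% + 62.8% = 86.3%.
Duty = $180,570.60 × 86.3% = $155,832.43.
Line 2 (44.45, Galland, 545 pairs, $105,501.10):
Base rate for 44.45 is 9.5%.
44.45 has an FTA preferential rate, but origin Galland is not Uloria; base rate stands.
Additional duty on 44.45 from Galland: +5.3%. Applied ad valorem rate: 9.5% + 5.3% = 14.8%.
Duty = $105,501.10 × 14.8% = $15,614.16.
Line 3 (68.94, Uloria, 3,800 units, $717,136.00):
Base rate for 68.94 is 7.5%.
Origin Uloria qualifies under the Lorara–Uloria agreement and 68.94 is covered: preferential rate Free applies instead.
Duty = $717,136.00 × 0% = $0.00.
Total = $155,832.43 + $15,614.16 + $0.00 = $171,446.59.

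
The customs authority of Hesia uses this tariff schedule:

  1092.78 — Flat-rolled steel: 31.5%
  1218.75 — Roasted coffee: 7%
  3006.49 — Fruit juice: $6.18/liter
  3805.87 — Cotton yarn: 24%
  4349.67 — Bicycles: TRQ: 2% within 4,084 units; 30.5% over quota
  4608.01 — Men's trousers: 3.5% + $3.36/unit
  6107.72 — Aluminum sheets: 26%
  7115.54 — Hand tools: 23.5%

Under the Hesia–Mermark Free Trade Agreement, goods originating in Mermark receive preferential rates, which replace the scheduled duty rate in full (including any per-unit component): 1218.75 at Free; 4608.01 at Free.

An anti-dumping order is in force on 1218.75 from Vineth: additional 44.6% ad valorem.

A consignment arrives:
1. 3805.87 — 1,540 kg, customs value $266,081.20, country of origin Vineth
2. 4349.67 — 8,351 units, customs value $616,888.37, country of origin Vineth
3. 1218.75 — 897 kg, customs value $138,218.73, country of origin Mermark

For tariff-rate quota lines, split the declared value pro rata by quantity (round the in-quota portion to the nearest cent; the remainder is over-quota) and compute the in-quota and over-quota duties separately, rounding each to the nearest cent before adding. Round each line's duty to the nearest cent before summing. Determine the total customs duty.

Line 1 (3805.87, Vineth, 1,540 kg, $266,081.20):
Base rate for 3805.87 is 24%.
Duty = $266,081.20 × 24% = $63,859.49.
Line 2 (4349.67, Vineth, 8,351 units, $616,888.37):
Code 4349.67 is under a tariff-rate quota (threshold 4,084 units). In-quota: 4,084 units at 2%; over-quota: 4,267 units at 30.5%.
Pro-rata value split: in-quota = $616,888.37 × 4,084/8,351 = $301,685.08; over-quota = $616,888.37 − $301,685.08 = $315,203.29.
In-quota duty = $301,685.08 × 2% = $6,033.70. Over-quota duty = $315,203.29 × 30.5% = $96,137.00.
Line duty = $6,033.70 + $96,137.00 = $102,170.70.
Line 3 (1218.75, Mermark, 897 kg, $138,218.73):
Base rate for 1218.75 is 7%.
Origin Mermark qualifies under the Hesia–Mermark agreement and 1218.75 is covered: preferential rate Free applies instead.
The additional-duty order on 1218.75 targets Vineth, not Mermark; it does not apply.
Duty = $138,218.73 × 0% = $0.00.
Total = $63,859.49 + $102,170.70 + $0.00 = $166,030.19.

$166,030.19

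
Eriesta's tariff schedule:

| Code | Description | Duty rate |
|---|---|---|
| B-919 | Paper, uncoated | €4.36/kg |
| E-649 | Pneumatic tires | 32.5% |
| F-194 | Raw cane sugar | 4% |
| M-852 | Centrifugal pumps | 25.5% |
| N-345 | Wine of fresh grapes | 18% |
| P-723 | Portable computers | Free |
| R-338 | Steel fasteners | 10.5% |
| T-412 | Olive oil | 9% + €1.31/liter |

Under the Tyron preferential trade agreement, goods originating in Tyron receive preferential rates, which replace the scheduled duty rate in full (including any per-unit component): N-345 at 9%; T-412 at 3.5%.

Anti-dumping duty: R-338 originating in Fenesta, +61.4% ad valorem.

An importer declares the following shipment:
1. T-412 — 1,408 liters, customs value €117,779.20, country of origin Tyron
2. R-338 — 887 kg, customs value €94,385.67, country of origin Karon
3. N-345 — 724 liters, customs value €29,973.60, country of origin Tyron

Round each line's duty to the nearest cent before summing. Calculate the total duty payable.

Line 1 (T-412, Tyron, 1,408 liters, €117,779.20):
Base rate for T-412 is 9% + €1.31/liter.
Origin Tyron qualifies under the Eriesta–Tyron agreement and T-412 is covered: preferential rate 3.5% applies instead.
Duty = €117,779.20 × 3.5% = €4,122.27.
Line 2 (R-338, Karon, 887 kg, €94,385.67):
Base rate for R-338 is 10.5%.
The additional-duty order on R-338 targets Fenesta, not Karon; it does not apply.
Duty = €94,385.67 × 10.5% = €9,910.50.
Line 3 (N-345, Tyron, 724 liters, €29,973.60):
Base rate for N-345 is 18%.
Origin Tyron qualifies under the Eriesta–Tyron agreement and N-345 is covered: preferential rate 9% applies instead.
Duty = €29,973.60 × 9% = €2,697.62.
Total = €4,122.27 + €9,910.50 + €2,697.62 = €16,730.39.

€16,730.39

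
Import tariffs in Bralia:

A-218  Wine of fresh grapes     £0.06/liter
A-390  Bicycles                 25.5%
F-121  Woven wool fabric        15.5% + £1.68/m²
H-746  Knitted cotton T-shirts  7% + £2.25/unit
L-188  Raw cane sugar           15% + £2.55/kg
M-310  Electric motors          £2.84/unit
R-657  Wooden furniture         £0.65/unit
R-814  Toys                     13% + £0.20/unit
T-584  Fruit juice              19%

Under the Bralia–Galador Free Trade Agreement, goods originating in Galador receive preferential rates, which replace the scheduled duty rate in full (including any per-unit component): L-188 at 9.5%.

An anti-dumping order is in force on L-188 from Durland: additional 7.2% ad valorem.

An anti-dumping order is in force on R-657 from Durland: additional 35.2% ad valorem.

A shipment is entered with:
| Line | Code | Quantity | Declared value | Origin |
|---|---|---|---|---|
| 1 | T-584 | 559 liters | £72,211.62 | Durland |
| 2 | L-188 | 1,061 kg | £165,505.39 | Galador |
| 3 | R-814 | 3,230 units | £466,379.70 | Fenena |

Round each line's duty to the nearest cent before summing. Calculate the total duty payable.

Line 1 (T-584, Durland, 559 liters, £72,211.62):
Base rate for T-584 is 19%.
Duty = £72,211.62 × 19% = £13,720.21.
Line 2 (L-188, Galador, 1,061 kg, £165,505.39):
Base rate for L-188 is 15% + £2.55/kg.
Origin Galador qualifies under the Bralia–Galador agreement and L-188 is covered: preferential rate 9.5% applies instead.
The additional-duty order on L-188 targets Durland, not Galador; it does not apply.
Duty = £165,505.39 × 9.5% = £15,723.01.
Line 3 (R-814, Fenena, 3,230 units, £466,379.70):
Base rate for R-814 is 13% + £0.20/unit.
Duty = £466,379.70 × 13% + 3,230 × £0.20 = £61,275.36.
Total = £13,720.21 + £15,723.01 + £61,275.36 = £90,718.58.

£90,718.58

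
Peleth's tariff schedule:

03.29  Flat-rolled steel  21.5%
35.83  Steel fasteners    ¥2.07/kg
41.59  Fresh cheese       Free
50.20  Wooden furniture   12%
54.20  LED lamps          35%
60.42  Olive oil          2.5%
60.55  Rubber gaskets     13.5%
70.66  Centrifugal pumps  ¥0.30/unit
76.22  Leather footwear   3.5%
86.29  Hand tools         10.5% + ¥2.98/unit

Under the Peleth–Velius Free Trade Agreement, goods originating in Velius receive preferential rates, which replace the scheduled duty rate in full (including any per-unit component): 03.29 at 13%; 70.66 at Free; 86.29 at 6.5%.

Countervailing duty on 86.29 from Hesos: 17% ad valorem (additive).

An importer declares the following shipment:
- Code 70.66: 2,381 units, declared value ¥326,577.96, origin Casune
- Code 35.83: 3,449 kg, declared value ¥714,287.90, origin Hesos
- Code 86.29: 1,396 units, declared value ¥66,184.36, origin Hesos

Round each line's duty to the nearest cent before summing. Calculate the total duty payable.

Line 1 (70.66, Casune, 2,381 units, ¥326,577.96):
Base rate for 70.66 is ¥0.30/unit.
70.66 has an FTA preferential rate, but origin Casune is not Velius; base rate stands.
Duty = 2,381 × ¥0.30 = ¥714.30.
Line 2 (35.83, Hesos, 3,449 kg, ¥714,287.90):
Base rate for 35.83 is ¥2.07/kg.
Duty = 3,449 × ¥2.07 = ¥7,139.43.
Line 3 (86.29, Hesos, 1,396 units, ¥66,184.36):
Base rate for 86.29 is 10.5% + ¥2.98/unit.
86.29 has an FTA preferential rate, but origin Hesos is not Velius; base rate stands.
Additional duty on 86.29 from Hesos: +17%. Applied ad valorem rate: 10.5% + 17% = 27.5%.
Duty = ¥66,184.36 × 27.5% + 1,396 × ¥2.98 = ¥22,360.78.
Total = ¥714.30 + ¥7,139.43 + ¥22,360.78 = ¥30,214.51.

¥30,214.51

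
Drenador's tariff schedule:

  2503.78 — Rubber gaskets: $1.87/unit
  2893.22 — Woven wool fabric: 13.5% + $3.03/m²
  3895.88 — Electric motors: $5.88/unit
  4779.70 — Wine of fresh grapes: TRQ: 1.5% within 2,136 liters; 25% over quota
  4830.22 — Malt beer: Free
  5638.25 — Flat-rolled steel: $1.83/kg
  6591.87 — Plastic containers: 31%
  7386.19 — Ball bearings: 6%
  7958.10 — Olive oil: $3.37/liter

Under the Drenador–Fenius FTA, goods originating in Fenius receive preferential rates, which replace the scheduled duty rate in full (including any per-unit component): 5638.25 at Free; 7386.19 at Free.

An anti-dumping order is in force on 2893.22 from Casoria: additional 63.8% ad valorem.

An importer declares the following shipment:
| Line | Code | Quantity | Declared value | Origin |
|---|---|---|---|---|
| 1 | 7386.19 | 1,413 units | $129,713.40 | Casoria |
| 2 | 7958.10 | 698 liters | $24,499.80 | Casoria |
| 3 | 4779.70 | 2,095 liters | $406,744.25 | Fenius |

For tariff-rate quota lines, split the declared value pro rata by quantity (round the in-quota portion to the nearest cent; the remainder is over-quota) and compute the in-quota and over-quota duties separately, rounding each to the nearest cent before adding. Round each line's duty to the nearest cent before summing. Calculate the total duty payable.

$16,236.22

Line 1 (7386.19, Casoria, 1,413 units, $129,713.40):
Base rate for 7386.19 is 6%.
7386.19 has an FTA preferential rate, but origin Casoria is not Fenius; base rate stands.
Duty = $129,713.40 × 6% = $7,782.80.
Line 2 (7958.10, Casoria, 698 liters, $24,499.80):
Base rate for 7958.10 is $3.37/liter.
Duty = 698 × $3.37 = $2,352.26.
Line 3 (4779.70, Fenius, 2,095 liters, $406,744.25):
Code 4779.70 is under a tariff-rate quota (threshold 2,136 liters). Quantity 2,095 liters is within the quota, so the in-quota rate 1.5% applies to the full value.
Duty = $406,744.25 × 1.5% = $6,101.16.
Total = $7,782.80 + $2,352.26 + $6,101.16 = $16,236.22.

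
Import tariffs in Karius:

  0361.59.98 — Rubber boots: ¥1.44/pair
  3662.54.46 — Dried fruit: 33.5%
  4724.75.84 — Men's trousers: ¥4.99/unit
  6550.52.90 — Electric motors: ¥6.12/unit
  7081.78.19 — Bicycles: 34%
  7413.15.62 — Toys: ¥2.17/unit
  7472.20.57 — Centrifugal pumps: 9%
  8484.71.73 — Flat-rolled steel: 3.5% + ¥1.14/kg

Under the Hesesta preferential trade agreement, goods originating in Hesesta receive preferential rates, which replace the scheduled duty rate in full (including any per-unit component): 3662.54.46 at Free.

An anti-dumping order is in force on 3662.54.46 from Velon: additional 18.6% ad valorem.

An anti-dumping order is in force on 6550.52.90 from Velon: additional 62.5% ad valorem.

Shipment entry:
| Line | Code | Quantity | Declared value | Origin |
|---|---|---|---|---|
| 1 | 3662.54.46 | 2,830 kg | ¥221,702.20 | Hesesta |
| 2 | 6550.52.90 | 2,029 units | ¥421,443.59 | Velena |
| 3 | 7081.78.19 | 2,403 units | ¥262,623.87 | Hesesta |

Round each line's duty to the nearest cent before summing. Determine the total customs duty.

Line 1 (3662.54.46, Hesesta, 2,830 kg, ¥221,702.20):
Base rate for 3662.54.46 is 33.5%.
Origin Hesesta qualifies under the Karius–Hesesta agreement and 3662.54.46 is covered: preferential rate Free applies instead.
The additional-duty order on 3662.54.46 targets Velon, not Hesesta; it does not apply.
Duty = ¥221,702.20 × 0% = ¥0.00.
Line 2 (6550.52.90, Velena, 2,029 units, ¥421,443.59):
Base rate for 6550.52.90 is ¥6.12/unit.
The additional-duty order on 6550.52.90 targets Velon, not Velena; it does not apply.
Duty = 2,029 × ¥6.12 = ¥12,417.48.
Line 3 (7081.78.19, Hesesta, 2,403 units, ¥262,623.87):
Base rate for 7081.78.19 is 34%.
Origin Hesesta is the FTA partner but 7081.78.19 is not on the preference list; base rate stands.
Duty = ¥262,623.87 × 34% = ¥89,292.12.
Total = ¥0.00 + ¥12,417.48 + ¥89,292.12 = ¥101,709.60.

¥101,709.60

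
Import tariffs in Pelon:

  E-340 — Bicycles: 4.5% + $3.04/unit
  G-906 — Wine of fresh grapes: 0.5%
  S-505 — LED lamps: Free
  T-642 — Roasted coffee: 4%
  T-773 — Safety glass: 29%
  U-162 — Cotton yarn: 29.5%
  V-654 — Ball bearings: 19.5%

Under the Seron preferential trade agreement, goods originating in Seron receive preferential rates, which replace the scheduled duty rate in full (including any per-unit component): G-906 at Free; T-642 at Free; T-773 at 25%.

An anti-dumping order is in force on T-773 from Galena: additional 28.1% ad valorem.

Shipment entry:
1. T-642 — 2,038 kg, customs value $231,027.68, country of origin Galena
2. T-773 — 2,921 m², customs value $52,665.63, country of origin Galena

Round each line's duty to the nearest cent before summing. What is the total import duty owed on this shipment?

Line 1 (T-642, Galena, 2,038 kg, $231,027.68):
Base rate for T-642 is 4%.
T-642 has an FTA preferential rate, but origin Galena is not Seron; base rate stands.
Duty = $231,027.68 × 4% = $9,241.11.
Line 2 (T-773, Galena, 2,921 m², $52,665.63):
Base rate for T-773 is 29%.
T-773 has an FTA preferential rate, but origin Galena is not Seron; base rate stands.
Additional duty on T-773 from Galena: +28.1%. Applied ad valorem rate: 29% + 28.1% = 57.1%.
Duty = $52,665.63 × 57.1% = $30,072.07.
Total = $9,241.11 + $30,072.07 = $39,313.18.

$39,313.18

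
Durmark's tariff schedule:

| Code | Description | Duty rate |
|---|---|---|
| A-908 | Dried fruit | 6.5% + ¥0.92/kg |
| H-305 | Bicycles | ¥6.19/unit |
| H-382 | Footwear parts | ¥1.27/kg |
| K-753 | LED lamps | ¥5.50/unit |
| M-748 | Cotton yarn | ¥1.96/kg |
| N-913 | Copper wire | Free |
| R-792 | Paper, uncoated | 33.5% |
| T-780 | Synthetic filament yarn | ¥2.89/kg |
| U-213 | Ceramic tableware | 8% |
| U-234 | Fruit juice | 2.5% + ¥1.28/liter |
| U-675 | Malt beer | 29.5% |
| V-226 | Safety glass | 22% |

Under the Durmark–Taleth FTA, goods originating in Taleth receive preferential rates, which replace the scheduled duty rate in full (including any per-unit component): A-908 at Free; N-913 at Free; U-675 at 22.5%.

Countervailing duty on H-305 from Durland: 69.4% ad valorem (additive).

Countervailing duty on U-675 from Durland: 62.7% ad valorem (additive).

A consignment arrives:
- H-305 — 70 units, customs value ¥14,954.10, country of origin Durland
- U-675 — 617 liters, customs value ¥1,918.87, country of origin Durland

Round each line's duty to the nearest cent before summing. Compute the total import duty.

Line 1 (H-305, Durland, 70 units, ¥14,954.10):
Base rate for H-305 is ¥6.19/unit.
Additional duty on H-305 from Durland: +69.4% ad valorem. Applied ad valorem rate = 69.4%.
Duty = ¥14,954.10 × 69.4% + 70 × ¥6.19 = ¥10,811.45.
Line 2 (U-675, Durland, 617 liters, ¥1,918.87):
Base rate for U-675 is 29.5%.
U-675 has an FTA preferential rate, but origin Durland is not Taleth; base rate stands.
Additional duty on U-675 from Durland: +62.7%. Applied ad valorem rate: 29.5% + 62.7% = 92.2%.
Duty = ¥1,918.87 × 92.2% = ¥1,769.20.
Total = ¥10,811.45 + ¥1,769.20 = ¥12,580.65.

¥12,580.65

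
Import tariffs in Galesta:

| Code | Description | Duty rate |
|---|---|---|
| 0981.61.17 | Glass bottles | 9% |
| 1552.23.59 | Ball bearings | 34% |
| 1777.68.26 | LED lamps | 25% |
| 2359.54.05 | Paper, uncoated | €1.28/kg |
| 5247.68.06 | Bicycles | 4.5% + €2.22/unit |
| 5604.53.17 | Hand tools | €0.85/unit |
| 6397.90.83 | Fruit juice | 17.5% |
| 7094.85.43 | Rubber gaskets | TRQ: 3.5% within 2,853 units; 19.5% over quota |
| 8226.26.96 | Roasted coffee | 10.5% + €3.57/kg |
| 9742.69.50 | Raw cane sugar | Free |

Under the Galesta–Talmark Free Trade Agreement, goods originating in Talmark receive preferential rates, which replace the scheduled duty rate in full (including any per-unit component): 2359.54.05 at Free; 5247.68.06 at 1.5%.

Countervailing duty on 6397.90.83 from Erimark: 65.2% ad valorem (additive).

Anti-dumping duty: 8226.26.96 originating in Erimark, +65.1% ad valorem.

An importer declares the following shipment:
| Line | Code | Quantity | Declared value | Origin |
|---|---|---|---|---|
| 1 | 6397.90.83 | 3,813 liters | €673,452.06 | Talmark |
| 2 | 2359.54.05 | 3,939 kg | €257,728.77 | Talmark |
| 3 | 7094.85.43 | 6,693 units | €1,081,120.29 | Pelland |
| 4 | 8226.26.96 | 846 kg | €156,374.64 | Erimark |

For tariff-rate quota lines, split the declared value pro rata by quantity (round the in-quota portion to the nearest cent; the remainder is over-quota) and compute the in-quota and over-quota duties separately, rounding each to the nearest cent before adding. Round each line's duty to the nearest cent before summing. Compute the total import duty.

€376,176.80

Line 1 (6397.90.83, Talmark, 3,813 liters, €673,452.06):
Base rate for 6397.90.83 is 17.5%.
Origin Talmark is the FTA partner but 6397.90.83 is not on the preference list; base rate stands.
The additional-duty order on 6397.90.83 targets Erimark, not Talmark; it does not apply.
Duty = €673,452.06 × 17.5% = €117,854.11.
Line 2 (2359.54.05, Talmark, 3,939 kg, €257,728.77):
Base rate for 2359.54.05 is €1.28/kg.
Origin Talmark qualifies under the Galesta–Talmark agreement and 2359.54.05 is covered: preferential rate Free applies instead.
Duty = €257,728.77 × 0% = €0.00.
Line 3 (7094.85.43, Pelland, 6,693 units, €1,081,120.29):
Code 7094.85.43 is under a tariff-rate quota (threshold 2,853 units). In-quota: 2,853 units at 3.5%; over-quota: 3,840 units at 19.5%.
Pro-rata value split: in-quota = €1,081,120.29 × 2,853/6,693 = €460,845.09; over-quota = €1,081,120.29 − €460,845.09 = €620,275.20.
In-quota duty = €460,845.09 × 3.5% = €16,129.58. Over-quota duty = €620,275.20 × 19.5% = €120,953.66.
Line duty = €16,129.58 + €120,953.66 = €137,083.24.
Line 4 (8226.26.96, Erimark, 846 kg, €156,374.64):
Base rate for 8226.26.96 is 10.5% + €3.57/kg.
Additional duty on 8226.26.96 from Erimark: +65.1%. Applied ad valorem rate: 10.5% + 65.1% = 75.6%.
Duty = €156,374.64 × 75.6% + 846 × €3.57 = €121,239.45.
Total = €117,854.11 + €0.00 + €137,083.24 + €121,239.45 = €376,176.80.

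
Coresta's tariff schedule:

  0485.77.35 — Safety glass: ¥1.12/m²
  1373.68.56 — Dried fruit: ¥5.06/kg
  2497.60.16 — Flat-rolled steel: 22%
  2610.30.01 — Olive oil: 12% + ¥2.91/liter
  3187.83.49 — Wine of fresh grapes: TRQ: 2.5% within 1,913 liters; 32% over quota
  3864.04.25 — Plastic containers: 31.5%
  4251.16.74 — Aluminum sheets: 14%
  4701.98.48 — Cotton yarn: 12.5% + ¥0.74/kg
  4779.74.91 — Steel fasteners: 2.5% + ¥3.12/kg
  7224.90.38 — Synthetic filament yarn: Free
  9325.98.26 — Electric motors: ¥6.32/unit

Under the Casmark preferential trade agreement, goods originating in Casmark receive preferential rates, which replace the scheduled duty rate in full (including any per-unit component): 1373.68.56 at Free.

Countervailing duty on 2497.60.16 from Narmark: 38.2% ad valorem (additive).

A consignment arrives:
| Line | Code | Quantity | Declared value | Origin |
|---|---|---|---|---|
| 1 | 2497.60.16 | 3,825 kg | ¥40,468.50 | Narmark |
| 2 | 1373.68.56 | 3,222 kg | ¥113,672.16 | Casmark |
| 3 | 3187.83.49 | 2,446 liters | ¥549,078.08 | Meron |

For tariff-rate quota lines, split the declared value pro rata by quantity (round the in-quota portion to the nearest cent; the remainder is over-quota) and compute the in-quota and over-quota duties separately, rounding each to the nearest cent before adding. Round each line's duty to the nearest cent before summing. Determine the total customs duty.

¥73,385.11

Line 1 (2497.60.16, Narmark, 3,825 kg, ¥40,468.50):
Base rate for 2497.60.16 is 22%.
Additional duty on 2497.60.16 from Narmark: +38.2%. Applied ad valorem rate: 22% + 38.2% = 60.2%.
Duty = ¥40,468.50 × 60.2% = ¥24,362.04.
Line 2 (1373.68.56, Casmark, 3,222 kg, ¥113,672.16):
Base rate for 1373.68.56 is ¥5.06/kg.
Origin Casmark qualifies under the Coresta–Casmark agreement and 1373.68.56 is covered: preferential rate Free applies instead.
Duty = ¥113,672.16 × 0% = ¥0.00.
Line 3 (3187.83.49, Meron, 2,446 liters, ¥549,078.08):
Code 3187.83.49 is under a tariff-rate quota (threshold 1,913 liters). In-quota: 1,913 liters at 2.5%; over-quota: 533 liters at 32%.
Pro-rata value split: in-quota = ¥549,078.08 × 1,913/2,446 = ¥429,430.24; over-quota = ¥549,078.08 − ¥429,430.24 = ¥119,647.84.
In-quota duty = ¥429,430.24 × 2.5% = ¥10,735.76. Over-quota duty = ¥119,647.84 × 32% = ¥38,287.31.
Line duty = ¥10,735.76 + ¥38,287.31 = ¥49,023.07.
Total = ¥24,362.04 + ¥0.00 + ¥49,023.07 = ¥73,385.11.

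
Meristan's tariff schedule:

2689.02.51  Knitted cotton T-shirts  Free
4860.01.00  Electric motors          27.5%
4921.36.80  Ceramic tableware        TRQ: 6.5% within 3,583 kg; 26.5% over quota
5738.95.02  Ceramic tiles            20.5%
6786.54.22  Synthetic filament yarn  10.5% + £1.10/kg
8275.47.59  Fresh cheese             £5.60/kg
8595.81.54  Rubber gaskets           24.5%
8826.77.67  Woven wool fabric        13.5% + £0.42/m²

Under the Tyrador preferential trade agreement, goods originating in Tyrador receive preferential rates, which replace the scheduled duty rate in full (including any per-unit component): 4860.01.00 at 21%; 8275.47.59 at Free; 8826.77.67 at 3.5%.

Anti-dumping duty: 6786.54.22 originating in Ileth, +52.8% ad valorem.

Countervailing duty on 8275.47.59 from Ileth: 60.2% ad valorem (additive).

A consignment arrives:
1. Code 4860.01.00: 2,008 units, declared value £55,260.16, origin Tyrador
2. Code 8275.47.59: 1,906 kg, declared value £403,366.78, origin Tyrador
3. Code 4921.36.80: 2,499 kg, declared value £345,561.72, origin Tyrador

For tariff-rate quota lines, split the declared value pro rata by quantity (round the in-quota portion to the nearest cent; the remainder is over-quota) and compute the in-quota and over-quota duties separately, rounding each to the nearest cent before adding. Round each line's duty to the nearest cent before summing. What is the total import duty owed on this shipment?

Line 1 (4860.01.00, Tyrador, 2,008 units, £55,260.16):
Base rate for 4860.01.00 is 27.5%.
Origin Tyrador qualifies under the Meristan–Tyrador agreement and 4860.01.00 is covered: preferential rate 21% applies instead.
Duty = £55,260.16 × 21% = £11,604.63.
Line 2 (8275.47.59, Tyrador, 1,906 kg, £403,366.78):
Base rate for 8275.47.59 is £5.60/kg.
Origin Tyrador qualifies under the Meristan–Tyrador agreement and 8275.47.59 is covered: preferential rate Free applies instead.
The additional-duty order on 8275.47.59 targets Ileth, not Tyrador; it does not apply.
Duty = £403,366.78 × 0% = £0.00.
Line 3 (4921.36.80, Tyrador, 2,499 kg, £345,561.72):
Code 4921.36.80 is under a tariff-rate quota (threshold 3,583 kg). Quantity 2,499 kg is within the quota, so the in-quota rate 6.5% applies to the full value.
Duty = £345,561.72 × 6.5% = £22,461.51.
Total = £11,604.63 + £0.00 + £22,461.51 = £34,066.14.

£34,066.14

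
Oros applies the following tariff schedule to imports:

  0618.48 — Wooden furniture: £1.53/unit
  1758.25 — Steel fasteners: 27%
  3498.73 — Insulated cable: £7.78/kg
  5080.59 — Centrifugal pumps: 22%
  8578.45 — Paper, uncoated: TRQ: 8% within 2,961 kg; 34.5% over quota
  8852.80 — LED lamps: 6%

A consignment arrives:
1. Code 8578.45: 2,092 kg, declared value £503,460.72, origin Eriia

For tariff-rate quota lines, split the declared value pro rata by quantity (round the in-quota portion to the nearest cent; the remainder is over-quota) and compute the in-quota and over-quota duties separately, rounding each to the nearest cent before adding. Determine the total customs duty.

£40,276.86

Line 1 (8578.45, Eriia, 2,092 kg, £503,460.72):
Code 8578.45 is under a tariff-rate quota (threshold 2,961 kg). Quantity 2,092 kg is within the quota, so the in-quota rate 8% applies to the full value.
Duty = £503,460.72 × 8% = £40,276.86.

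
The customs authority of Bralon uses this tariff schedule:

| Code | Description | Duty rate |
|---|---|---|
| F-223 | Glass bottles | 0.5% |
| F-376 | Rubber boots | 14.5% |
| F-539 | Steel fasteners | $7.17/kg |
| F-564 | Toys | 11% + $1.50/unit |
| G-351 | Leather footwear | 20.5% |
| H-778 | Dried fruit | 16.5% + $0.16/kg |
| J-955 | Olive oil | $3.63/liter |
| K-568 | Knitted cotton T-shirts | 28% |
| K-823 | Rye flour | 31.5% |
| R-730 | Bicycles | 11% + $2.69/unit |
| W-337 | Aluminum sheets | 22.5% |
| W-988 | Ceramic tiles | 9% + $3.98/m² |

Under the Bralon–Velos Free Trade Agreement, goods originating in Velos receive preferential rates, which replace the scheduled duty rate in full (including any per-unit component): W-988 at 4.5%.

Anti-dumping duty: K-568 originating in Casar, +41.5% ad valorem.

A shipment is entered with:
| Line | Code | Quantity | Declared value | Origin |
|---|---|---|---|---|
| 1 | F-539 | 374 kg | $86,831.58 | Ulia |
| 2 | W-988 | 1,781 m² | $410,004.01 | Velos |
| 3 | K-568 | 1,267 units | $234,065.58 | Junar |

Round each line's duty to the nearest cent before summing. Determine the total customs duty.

Line 1 (F-539, Ulia, 374 kg, $86,831.58):
Base rate for F-539 is $7.17/kg.
Duty = 374 × $7.17 = $2,681.58.
Line 2 (W-988, Velos, 1,781 m², $410,004.01):
Base rate for W-988 is 9% + $3.98/m².
Origin Velos qualifies under the Bralon–Velos agreement and W-988 is covered: preferential rate 4.5% applies instead.
Duty = $410,004.01 × 4.5% = $18,450.18.
Line 3 (K-568, Junar, 1,267 units, $234,065.58):
Base rate for K-568 is 28%.
The additional-duty order on K-568 targets Casar, not Junar; it does not apply.
Duty = $234,065.58 × 28% = $65,538.36.
Total = $2,681.58 + $18,450.18 + $65,538.36 = $86,670.12.

$86,670.12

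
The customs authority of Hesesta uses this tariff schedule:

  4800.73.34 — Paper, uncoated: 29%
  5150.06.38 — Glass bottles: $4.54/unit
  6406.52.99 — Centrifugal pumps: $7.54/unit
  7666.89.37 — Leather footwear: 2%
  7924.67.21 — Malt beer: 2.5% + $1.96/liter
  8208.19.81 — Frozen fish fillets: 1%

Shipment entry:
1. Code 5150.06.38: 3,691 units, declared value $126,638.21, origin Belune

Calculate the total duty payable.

$16,757.14

Line 1 (5150.06.38, Belune, 3,691 units, $126,638.21):
Base rate for 5150.06.38 is $4.54/unit.
Duty = 3,691 × $4.54 = $16,757.14.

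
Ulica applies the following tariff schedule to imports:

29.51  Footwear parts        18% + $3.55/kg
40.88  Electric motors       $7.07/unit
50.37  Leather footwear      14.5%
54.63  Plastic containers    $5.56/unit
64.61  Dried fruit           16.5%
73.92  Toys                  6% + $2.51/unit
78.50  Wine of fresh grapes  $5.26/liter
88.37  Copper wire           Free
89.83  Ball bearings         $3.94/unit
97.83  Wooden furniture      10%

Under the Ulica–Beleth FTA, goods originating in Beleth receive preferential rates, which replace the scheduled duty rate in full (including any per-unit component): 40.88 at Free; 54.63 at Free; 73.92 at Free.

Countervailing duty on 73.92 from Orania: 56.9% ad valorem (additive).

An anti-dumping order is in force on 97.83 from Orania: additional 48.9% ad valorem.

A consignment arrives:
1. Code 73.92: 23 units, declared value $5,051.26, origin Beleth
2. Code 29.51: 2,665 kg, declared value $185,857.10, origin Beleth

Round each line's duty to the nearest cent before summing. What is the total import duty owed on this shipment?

Line 1 (73.92, Beleth, 23 units, $5,051.26):
Base rate for 73.92 is 6% + $2.51/unit.
Origin Beleth qualifies under the Ulica–Beleth agreement and 73.92 is covered: preferential rate Free applies instead.
The additional-duty order on 73.92 targets Orania, not Beleth; it does not apply.
Duty = $5,051.26 × 0% = $0.00.
Line 2 (29.51, Beleth, 2,665 kg, $185,857.10):
Base rate for 29.51 is 18% + $3.55/kg.
Origin Beleth is the FTA partner but 29.51 is not on the preference list; base rate stands.
Duty = $185,857.10 × 18% + 2,665 × $3.55 = $42,915.03.
Total = $0.00 + $42,915.03 = $42,915.03.

$42,915.03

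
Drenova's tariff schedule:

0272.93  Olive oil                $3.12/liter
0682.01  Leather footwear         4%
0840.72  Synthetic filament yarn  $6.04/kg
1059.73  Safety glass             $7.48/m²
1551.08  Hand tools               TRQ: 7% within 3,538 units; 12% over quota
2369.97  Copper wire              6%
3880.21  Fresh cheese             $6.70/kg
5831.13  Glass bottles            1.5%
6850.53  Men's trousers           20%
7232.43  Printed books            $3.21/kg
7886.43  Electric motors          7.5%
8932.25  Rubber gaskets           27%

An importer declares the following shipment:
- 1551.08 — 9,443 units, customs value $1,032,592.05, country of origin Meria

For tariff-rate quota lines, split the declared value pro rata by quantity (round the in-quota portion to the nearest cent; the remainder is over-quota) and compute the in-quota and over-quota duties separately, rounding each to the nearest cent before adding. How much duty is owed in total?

Line 1 (1551.08, Meria, 9,443 units, $1,032,592.05):
Code 1551.08 is under a tariff-rate quota (threshold 3,538 units). In-quota: 3,538 units at 7%; over-quota: 5,905 units at 12%.
Pro-rata value split: in-quota = $1,032,592.05 × 3,538/9,443 = $386,880.30; over-quota = $1,032,592.05 − $386,880.30 = $645,711.75.
In-quota duty = $386,880.30 × 7% = $27,081.62. Over-quota duty = $645,711.75 × 12% = $77,485.41.
Line duty = $27,081.62 + $77,485.41 = $104,567.03.

$104,567.03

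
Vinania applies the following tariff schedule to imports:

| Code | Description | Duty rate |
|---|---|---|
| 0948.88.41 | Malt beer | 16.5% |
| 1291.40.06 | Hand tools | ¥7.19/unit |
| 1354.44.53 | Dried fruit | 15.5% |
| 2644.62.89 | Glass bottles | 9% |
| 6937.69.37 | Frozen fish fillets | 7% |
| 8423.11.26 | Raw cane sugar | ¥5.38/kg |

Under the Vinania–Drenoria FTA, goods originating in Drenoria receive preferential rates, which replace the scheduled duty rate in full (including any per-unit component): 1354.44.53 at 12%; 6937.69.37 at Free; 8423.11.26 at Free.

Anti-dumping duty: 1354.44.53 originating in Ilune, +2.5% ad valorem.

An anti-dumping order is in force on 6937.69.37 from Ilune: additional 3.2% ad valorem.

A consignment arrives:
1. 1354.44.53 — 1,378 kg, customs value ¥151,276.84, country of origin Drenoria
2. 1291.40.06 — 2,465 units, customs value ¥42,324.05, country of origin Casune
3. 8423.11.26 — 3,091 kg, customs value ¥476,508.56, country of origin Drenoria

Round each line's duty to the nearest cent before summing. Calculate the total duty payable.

Line 1 (1354.44.53, Drenoria, 1,378 kg, ¥151,276.84):
Base rate for 1354.44.53 is 15.5%.
Origin Drenoria qualifies under the Vinania–Drenoria agreement and 1354.44.53 is covered: preferential rate 12% applies instead.
The additional-duty order on 1354.44.53 targets Ilune, not Drenoria; it does not apply.
Duty = ¥151,276.84 × 12% = ¥18,153.22.
Line 2 (1291.40.06, Casune, 2,465 units, ¥42,324.05):
Base rate for 1291.40.06 is ¥7.19/unit.
Duty = 2,465 × ¥7.19 = ¥17,723.35.
Line 3 (8423.11.26, Drenoria, 3,091 kg, ¥476,508.56):
Base rate for 8423.11.26 is ¥5.38/kg.
Origin Drenoria qualifies under the Vinania–Drenoria agreement and 8423.11.26 is covered: preferential rate Free applies instead.
Duty = ¥476,508.56 × 0% = ¥0.00.
Total = ¥18,153.22 + ¥17,723.35 + ¥0.00 = ¥35,876.57.

¥35,876.57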